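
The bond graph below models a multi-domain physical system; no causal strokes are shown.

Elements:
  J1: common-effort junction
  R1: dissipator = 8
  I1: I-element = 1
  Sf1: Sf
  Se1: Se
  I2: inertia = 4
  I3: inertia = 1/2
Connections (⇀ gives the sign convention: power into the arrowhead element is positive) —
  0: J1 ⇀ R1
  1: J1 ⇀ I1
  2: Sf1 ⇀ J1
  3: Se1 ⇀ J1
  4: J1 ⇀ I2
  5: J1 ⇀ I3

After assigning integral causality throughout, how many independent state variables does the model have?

#2 |Sf1  (Sf1 fixes flow; stroke at Sf1)
#3 |J1  (Se1 fixes effort; stroke away)
#0 |R1  (J1: bond 3 brought effort, rest push out)
#1 |I1  (J1 effort already set via bond 3)
#4 |I2  (J1: bond 3 brought effort, rest push out)
#5 |I3  (J1: bond 3 brought effort, rest push out)

3  (I1, I2, I3 all integral)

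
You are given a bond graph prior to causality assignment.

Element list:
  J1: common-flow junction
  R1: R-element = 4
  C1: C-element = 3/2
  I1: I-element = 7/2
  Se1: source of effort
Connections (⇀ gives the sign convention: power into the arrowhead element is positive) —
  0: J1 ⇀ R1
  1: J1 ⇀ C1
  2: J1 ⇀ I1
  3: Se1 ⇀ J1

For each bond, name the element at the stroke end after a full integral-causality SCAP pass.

#0 →J1
#1 →J1
#2 →I1
#3 →J1

bond 3 →J1  (source Se1 imposes e)
bond 1 →J1  (prefer integral on C1)
bond 2 →I1  (I1 outputs flow p/I1)
bond 0 →J1  (J1: bond 2 brought flow, rest push out)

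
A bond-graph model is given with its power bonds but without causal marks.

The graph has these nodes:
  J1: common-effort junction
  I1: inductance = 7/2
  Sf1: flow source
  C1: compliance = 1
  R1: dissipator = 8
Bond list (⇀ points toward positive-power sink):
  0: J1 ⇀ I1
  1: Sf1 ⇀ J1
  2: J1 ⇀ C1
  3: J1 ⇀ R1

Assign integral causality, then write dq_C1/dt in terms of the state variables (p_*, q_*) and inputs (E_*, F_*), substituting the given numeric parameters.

bond 1 |Sf1  (Sf1 fixes flow; stroke at Sf1)
bond 0 |I1  (I1: I, integral causality)
bond 2 |J1  (prefer integral on C1)
bond 3 |R1  (J1 effort already set via bond 2)

dq_C1/dt = F_Sf1 - 2*p_I1/7 - q_C1/8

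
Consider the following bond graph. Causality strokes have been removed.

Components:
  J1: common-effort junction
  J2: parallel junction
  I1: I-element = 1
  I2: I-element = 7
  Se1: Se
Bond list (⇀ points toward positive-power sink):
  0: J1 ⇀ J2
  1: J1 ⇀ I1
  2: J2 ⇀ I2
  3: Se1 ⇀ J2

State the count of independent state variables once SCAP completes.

bond 3 stroke→J2  (source Se1 imposes e)
bond 0 stroke→J1  (common-e at J2 fixed by 3)
bond 2 stroke→I2  (J2: bond 3 brought effort, rest push out)
bond 1 stroke→I1  (J1: bond 0 brought effort, rest push out)

2  (I1, I2 all integral)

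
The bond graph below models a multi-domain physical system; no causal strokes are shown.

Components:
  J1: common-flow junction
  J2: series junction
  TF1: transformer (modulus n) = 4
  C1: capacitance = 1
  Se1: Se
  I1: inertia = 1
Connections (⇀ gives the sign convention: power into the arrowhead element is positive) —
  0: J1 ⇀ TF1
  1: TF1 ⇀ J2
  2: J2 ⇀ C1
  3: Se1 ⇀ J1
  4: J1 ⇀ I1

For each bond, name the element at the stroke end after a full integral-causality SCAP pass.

bond 3 →J1  (Se1: effort source, stroke at far end)
bond 2 →J2  (C1 outputs effort q/C1)
bond 1 →TF1  (closing 1-jn rule on J2)
bond 0 →J1  (TF TF1: opposite of bond 1)
bond 4 →I1  (J1: last free bond brings flow in)

β0 stroke→J1
β1 stroke→TF1
β2 stroke→J2
β3 stroke→J1
β4 stroke→I1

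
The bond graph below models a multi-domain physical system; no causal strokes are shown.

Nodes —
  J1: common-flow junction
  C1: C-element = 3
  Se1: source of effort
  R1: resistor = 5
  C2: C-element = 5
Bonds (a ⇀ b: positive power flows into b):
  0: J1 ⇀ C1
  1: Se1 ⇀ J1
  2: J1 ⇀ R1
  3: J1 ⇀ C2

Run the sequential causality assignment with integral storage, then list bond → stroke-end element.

b1 →J1  (Se1 (Se) sets effort on bond)
b0 →J1  (C1 integral (e out))
b3 →J1  (C2 outputs effort q/C2)
b2 →R1  (J1: last free bond brings flow in)

b0 stroke at J1
b1 stroke at J1
b2 stroke at R1
b3 stroke at J1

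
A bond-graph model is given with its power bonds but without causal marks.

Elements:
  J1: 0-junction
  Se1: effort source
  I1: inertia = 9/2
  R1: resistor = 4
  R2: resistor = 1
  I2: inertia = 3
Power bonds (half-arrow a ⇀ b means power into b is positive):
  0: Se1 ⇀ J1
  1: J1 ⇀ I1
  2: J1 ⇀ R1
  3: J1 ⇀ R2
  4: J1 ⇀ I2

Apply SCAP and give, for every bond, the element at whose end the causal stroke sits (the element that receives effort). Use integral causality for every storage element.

b0 →J1  (Se1 fixes effort; stroke away)
b1 →I1  (J1: bond 0 brought effort, rest push out)
b2 →R1  (J1 effort already set via bond 0)
b3 →R2  (J1 effort already set via bond 0)
b4 →I2  (J1 effort already set via bond 0)

β0 →J1
β1 →I1
β2 →R1
β3 →R2
β4 →I2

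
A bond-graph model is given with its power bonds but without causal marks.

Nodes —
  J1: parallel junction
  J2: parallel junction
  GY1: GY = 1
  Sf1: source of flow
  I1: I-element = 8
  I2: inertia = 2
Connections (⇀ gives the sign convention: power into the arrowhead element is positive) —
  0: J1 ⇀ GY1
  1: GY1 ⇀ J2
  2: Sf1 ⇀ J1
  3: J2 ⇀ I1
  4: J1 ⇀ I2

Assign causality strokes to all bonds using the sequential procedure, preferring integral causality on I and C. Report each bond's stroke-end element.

b2 →Sf1  (source Sf1 imposes f)
b3 →I1  (prefer integral on I1)
b1 →J2  (only one effort-in slot at J2)
b0 →J1  (GY GY1: same side as bond 1)
b4 →I2  (J1 effort already set via bond 0)

#0 stroke at J1
#1 stroke at J2
#2 stroke at Sf1
#3 stroke at I1
#4 stroke at I2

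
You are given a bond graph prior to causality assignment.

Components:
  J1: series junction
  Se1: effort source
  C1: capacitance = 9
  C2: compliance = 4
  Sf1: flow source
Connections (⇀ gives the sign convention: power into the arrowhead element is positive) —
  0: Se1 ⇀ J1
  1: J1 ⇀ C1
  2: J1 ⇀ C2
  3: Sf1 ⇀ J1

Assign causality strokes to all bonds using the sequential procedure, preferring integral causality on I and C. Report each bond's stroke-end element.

#0 stroke→J1  (Se1 fixes effort; stroke away)
#3 stroke→Sf1  (Sf1: flow source, stroke at near end)
#1 stroke→J1  (J1 flow already set via bond 3)
#2 stroke→J1  (common-f at J1 fixed by 3)

#0 →J1
#1 →J1
#2 →J1
#3 →Sf1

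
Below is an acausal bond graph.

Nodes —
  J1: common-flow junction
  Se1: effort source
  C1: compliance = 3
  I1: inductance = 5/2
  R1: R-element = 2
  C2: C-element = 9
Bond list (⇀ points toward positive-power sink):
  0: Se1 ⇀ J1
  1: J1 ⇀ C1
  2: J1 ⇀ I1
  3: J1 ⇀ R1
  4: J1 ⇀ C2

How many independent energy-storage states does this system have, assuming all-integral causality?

b0 stroke at J1  (Se1 (Se) sets effort on bond)
b1 stroke at J1  (C1 integral (e out))
b2 stroke at I1  (prefer integral on I1)
b3 stroke at J1  (1-jn J1 has f-setter on 2)
b4 stroke at J1  (common-f at J1 fixed by 2)

3  (C1, C2, I1 all integral)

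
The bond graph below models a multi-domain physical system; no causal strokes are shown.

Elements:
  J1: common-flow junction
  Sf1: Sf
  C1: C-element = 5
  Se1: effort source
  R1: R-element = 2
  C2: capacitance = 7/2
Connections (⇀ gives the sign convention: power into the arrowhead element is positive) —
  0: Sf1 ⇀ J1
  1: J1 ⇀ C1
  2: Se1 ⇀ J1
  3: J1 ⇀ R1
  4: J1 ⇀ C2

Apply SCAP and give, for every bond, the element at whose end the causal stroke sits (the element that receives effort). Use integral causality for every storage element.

β0 |Sf1
β1 |J1
β2 |J1
β3 |J1
β4 |J1

β0 |Sf1  (Sf1: flow source, stroke at near end)
β2 |J1  (Se1 fixes effort; stroke away)
β1 |J1  (1-jn J1 has f-setter on 0)
β3 |J1  (1-jn J1 has f-setter on 0)
β4 |J1  (J1: bond 0 brought flow, rest push out)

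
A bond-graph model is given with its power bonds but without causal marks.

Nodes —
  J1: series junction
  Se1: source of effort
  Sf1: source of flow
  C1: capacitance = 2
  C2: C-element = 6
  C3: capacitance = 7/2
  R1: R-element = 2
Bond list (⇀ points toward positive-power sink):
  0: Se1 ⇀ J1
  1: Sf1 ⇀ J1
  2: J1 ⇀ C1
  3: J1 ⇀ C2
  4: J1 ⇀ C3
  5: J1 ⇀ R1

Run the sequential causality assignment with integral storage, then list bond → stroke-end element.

bond 0 stroke→J1  (Se1 fixes effort; stroke away)
bond 1 stroke→Sf1  (source Sf1 imposes f)
bond 2 stroke→J1  (1-jn J1 has f-setter on 1)
bond 3 stroke→J1  (1-jn J1 has f-setter on 1)
bond 4 stroke→J1  (common-f at J1 fixed by 1)
bond 5 stroke→J1  (J1: bond 1 brought flow, rest push out)

bond 0 stroke→J1
bond 1 stroke→Sf1
bond 2 stroke→J1
bond 3 stroke→J1
bond 4 stroke→J1
bond 5 stroke→J1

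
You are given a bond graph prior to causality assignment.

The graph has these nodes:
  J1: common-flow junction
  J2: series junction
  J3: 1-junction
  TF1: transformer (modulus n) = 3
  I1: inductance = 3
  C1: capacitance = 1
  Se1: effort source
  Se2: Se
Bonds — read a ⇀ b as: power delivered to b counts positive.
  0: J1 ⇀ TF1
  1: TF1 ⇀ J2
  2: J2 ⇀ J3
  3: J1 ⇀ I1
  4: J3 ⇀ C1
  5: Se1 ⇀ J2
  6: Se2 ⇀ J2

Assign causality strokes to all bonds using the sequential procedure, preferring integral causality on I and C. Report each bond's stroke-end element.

b5 →J2  (Se1 fixes effort; stroke away)
b6 →J2  (Se2 (Se) sets effort on bond)
b3 →I1  (I1 outputs flow p/I1)
b0 →J1  (common-f at J1 fixed by 3)
b1 →TF1  (TF1 one-in-one-out from 0)
b2 →J2  (1-jn J2 has f-setter on 1)
b4 →J3  (1-jn J3 has f-setter on 2)

β0 |J1
β1 |TF1
β2 |J2
β3 |I1
β4 |J3
β5 |J2
β6 |J2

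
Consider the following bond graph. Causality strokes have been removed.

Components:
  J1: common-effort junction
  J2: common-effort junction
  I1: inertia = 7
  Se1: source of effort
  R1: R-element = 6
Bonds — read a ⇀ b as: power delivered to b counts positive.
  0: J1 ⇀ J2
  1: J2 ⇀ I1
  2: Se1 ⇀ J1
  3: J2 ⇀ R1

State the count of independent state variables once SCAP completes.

β2 stroke at J1  (source Se1 imposes e)
β0 stroke at J2  (common-e at J1 fixed by 2)
β1 stroke at I1  (common-e at J2 fixed by 0)
β3 stroke at R1  (J2 effort already set via bond 0)

1  (I1 all integral)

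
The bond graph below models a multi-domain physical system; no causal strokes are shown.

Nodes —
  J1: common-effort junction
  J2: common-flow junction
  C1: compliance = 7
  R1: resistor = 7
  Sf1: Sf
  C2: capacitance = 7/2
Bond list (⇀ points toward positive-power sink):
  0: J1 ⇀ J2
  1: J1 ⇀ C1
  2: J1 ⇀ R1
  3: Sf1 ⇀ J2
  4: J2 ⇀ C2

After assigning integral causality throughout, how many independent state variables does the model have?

2  (C1, C2 all integral)

β3 stroke→Sf1  (Sf1 (Sf) sets flow on bond)
β0 stroke→J2  (J2 flow already set via bond 3)
β4 stroke→J2  (common-f at J2 fixed by 3)
β1 stroke→J1  (prefer integral on C1)
β2 stroke→R1  (0-jn J1 has e-setter on 1)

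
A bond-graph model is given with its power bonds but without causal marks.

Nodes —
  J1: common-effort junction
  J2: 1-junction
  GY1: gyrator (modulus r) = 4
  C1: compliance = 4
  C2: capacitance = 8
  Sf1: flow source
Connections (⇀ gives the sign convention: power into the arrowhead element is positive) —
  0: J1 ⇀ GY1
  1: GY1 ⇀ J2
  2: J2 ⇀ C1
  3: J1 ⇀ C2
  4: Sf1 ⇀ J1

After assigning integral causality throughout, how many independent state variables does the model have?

2  (C1, C2 all integral)

#4 →Sf1  (Sf1 fixes flow; stroke at Sf1)
#2 →J2  (C1 outputs effort q/C1)
#1 →GY1  (J2: last free bond brings flow in)
#0 →GY1  (through GY1, causality inverts; strokes same side of GY1)
#3 →J1  (J1: last free bond brings effort in)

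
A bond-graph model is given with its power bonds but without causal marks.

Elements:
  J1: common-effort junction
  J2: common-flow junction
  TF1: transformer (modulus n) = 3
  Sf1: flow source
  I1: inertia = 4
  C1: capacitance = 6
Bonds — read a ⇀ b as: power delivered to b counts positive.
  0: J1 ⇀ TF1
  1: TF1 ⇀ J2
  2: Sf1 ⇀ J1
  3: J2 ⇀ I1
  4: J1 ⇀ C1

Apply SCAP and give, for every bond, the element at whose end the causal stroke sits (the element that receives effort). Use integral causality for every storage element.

bond 0 stroke→TF1
bond 1 stroke→J2
bond 2 stroke→Sf1
bond 3 stroke→I1
bond 4 stroke→J1

#2 |Sf1  (Sf1 (Sf) sets flow on bond)
#3 |I1  (I1: I, integral causality)
#1 |J2  (common-f at J2 fixed by 3)
#0 |TF1  (through TF1, causality passes straight; one stroke at TF1)
#4 |J1  (closing 0-jn rule on J1)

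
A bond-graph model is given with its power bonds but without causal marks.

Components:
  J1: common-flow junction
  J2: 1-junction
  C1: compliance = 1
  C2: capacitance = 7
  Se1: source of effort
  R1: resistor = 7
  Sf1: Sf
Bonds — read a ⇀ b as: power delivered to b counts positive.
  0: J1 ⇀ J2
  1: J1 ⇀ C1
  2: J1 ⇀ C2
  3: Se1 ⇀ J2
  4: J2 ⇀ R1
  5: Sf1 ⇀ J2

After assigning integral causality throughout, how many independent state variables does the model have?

β3 |J2  (Se1: effort source, stroke at far end)
β5 |Sf1  (Sf1: flow source, stroke at near end)
β0 |J2  (J2: bond 5 brought flow, rest push out)
β4 |J2  (common-f at J2 fixed by 5)
β1 |J1  (common-f at J1 fixed by 0)
β2 |J1  (J1: bond 0 brought flow, rest push out)

2  (C1, C2 all integral)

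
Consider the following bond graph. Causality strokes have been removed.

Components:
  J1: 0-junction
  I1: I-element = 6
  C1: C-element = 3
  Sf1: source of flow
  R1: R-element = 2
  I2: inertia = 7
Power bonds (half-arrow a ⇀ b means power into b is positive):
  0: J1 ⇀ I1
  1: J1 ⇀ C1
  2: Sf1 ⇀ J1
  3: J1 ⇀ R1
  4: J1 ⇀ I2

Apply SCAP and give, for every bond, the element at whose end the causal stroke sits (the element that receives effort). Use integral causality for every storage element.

β0 |I1
β1 |J1
β2 |Sf1
β3 |R1
β4 |I2

β2 →Sf1  (Sf1 (Sf) sets flow on bond)
β0 →I1  (I1 integral (f out))
β1 →J1  (C1: C, integral causality)
β3 →R1  (0-jn J1 has e-setter on 1)
β4 →I2  (common-e at J1 fixed by 1)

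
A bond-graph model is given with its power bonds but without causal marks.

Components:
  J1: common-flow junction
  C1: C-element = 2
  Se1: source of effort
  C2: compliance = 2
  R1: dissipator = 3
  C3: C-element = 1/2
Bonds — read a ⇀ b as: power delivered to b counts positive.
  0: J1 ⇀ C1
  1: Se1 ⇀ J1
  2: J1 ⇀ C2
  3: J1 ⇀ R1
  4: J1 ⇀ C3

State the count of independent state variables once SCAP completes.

b1 |J1  (Se1: effort source, stroke at far end)
b0 |J1  (prefer integral on C1)
b2 |J1  (prefer integral on C2)
b4 |J1  (C3 outputs effort q/C3)
b3 |R1  (J1 needs exactly one f-in)

3  (C1, C2, C3 all integral)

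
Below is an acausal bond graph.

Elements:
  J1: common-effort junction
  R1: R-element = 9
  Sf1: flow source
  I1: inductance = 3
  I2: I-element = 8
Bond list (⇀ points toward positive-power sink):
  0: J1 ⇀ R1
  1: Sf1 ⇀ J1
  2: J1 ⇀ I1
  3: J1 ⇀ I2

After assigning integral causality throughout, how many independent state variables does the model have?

#1 stroke→Sf1  (Sf1 fixes flow; stroke at Sf1)
#2 stroke→I1  (I1: I, integral causality)
#3 stroke→I2  (I2 outputs flow p/I2)
#0 stroke→J1  (J1 needs exactly one e-in)

2  (I1, I2 all integral)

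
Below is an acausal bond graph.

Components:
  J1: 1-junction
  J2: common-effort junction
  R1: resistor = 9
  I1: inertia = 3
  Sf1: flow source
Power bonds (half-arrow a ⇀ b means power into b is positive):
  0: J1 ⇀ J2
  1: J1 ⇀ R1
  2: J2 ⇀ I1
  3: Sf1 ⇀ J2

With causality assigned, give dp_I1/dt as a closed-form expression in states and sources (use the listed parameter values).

dp_I1/dt = 9*F_Sf1 - 3*p_I1

#3 stroke→Sf1  (Sf1: flow source, stroke at near end)
#2 stroke→I1  (I1 outputs flow p/I1)
#0 stroke→J2  (closing 0-jn rule on J2)
#1 stroke→J1  (common-f at J1 fixed by 0)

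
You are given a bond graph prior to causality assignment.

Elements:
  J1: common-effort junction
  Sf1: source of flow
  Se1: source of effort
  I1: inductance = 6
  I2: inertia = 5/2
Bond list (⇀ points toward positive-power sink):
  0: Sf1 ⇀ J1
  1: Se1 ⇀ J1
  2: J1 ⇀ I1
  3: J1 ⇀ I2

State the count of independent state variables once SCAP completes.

2  (I1, I2 all integral)

bond 0 stroke at Sf1  (source Sf1 imposes f)
bond 1 stroke at J1  (source Se1 imposes e)
bond 2 stroke at I1  (common-e at J1 fixed by 1)
bond 3 stroke at I2  (J1 effort already set via bond 1)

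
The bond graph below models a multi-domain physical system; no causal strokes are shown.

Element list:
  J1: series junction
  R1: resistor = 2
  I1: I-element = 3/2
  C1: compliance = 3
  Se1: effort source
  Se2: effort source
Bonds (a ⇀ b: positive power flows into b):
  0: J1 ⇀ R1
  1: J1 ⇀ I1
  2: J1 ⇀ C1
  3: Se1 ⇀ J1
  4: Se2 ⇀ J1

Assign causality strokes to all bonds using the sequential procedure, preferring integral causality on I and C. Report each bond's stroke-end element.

#0 →J1
#1 →I1
#2 →J1
#3 →J1
#4 →J1

#3 stroke→J1  (source Se1 imposes e)
#4 stroke→J1  (Se2 (Se) sets effort on bond)
#1 stroke→I1  (I1 integral (f out))
#0 stroke→J1  (J1: bond 1 brought flow, rest push out)
#2 stroke→J1  (J1: bond 1 brought flow, rest push out)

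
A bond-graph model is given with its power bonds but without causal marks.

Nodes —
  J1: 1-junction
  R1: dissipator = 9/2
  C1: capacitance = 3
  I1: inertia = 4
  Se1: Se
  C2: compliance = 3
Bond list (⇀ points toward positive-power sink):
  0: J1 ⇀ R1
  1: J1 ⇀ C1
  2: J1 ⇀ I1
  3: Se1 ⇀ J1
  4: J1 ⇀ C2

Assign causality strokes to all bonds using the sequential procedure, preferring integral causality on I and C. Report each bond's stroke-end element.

β3 stroke at J1  (Se1 (Se) sets effort on bond)
β1 stroke at J1  (prefer integral on C1)
β2 stroke at I1  (prefer integral on I1)
β0 stroke at J1  (common-f at J1 fixed by 2)
β4 stroke at J1  (common-f at J1 fixed by 2)

bond 0 stroke at J1
bond 1 stroke at J1
bond 2 stroke at I1
bond 3 stroke at J1
bond 4 stroke at J1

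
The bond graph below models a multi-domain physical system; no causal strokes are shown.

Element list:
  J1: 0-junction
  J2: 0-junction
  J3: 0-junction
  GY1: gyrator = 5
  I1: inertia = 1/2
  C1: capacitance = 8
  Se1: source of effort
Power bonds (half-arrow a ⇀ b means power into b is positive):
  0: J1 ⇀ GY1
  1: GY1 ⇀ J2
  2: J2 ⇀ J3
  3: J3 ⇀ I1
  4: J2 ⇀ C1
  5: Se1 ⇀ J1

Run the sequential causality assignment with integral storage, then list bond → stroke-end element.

bond 0 stroke at GY1
bond 1 stroke at GY1
bond 2 stroke at J3
bond 3 stroke at I1
bond 4 stroke at J2
bond 5 stroke at J1

#5 →J1  (Se1: effort source, stroke at far end)
#0 →GY1  (J1: bond 5 brought effort, rest push out)
#1 →GY1  (GY1: gyrator matches bond 0)
#3 →I1  (prefer integral on I1)
#2 →J3  (closing 0-jn rule on J3)
#4 →J2  (J2: last free bond brings effort in)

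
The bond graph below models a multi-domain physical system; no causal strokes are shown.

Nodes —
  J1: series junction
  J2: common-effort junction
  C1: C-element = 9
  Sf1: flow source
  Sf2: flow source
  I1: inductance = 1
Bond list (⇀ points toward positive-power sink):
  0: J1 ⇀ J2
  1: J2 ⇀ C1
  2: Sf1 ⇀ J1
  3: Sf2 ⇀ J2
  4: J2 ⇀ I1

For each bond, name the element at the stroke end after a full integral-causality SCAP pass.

β0 stroke at J1
β1 stroke at J2
β2 stroke at Sf1
β3 stroke at Sf2
β4 stroke at I1

b2 →Sf1  (Sf1 fixes flow; stroke at Sf1)
b3 →Sf2  (Sf2: flow source, stroke at near end)
b0 →J1  (J1 flow already set via bond 2)
b1 →J2  (C1 outputs effort q/C1)
b4 →I1  (J2: bond 1 brought effort, rest push out)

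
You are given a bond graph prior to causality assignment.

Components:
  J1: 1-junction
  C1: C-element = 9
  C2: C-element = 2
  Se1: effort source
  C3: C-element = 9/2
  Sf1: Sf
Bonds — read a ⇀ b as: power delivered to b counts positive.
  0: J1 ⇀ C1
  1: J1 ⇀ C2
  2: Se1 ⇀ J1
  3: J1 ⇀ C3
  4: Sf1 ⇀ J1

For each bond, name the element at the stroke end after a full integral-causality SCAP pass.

bond 0 →J1
bond 1 →J1
bond 2 →J1
bond 3 →J1
bond 4 →Sf1

bond 2 |J1  (Se1 (Se) sets effort on bond)
bond 4 |Sf1  (Sf1 fixes flow; stroke at Sf1)
bond 0 |J1  (1-jn J1 has f-setter on 4)
bond 1 |J1  (J1: bond 4 brought flow, rest push out)
bond 3 |J1  (common-f at J1 fixed by 4)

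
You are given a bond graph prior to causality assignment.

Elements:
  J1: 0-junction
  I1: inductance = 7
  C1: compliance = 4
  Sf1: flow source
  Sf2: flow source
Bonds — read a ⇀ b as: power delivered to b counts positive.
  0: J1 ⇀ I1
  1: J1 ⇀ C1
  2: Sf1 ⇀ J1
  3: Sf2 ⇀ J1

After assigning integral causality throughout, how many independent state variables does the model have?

2  (C1, I1 all integral)

bond 2 →Sf1  (Sf1 (Sf) sets flow on bond)
bond 3 →Sf2  (Sf2 (Sf) sets flow on bond)
bond 0 →I1  (I1 outputs flow p/I1)
bond 1 →J1  (closing 0-jn rule on J1)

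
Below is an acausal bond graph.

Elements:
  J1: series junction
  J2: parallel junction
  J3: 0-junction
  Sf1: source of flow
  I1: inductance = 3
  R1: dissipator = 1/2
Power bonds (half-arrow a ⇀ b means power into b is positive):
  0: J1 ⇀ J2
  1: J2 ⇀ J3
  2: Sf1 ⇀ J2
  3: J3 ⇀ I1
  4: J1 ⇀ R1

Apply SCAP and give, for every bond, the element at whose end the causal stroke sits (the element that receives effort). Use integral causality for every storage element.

bond 2 stroke→Sf1  (Sf1 fixes flow; stroke at Sf1)
bond 3 stroke→I1  (I1: I, integral causality)
bond 1 stroke→J3  (only one effort-in slot at J3)
bond 0 stroke→J2  (closing 0-jn rule on J2)
bond 4 stroke→J1  (J1: bond 0 brought flow, rest push out)

β0 stroke at J2
β1 stroke at J3
β2 stroke at Sf1
β3 stroke at I1
β4 stroke at J1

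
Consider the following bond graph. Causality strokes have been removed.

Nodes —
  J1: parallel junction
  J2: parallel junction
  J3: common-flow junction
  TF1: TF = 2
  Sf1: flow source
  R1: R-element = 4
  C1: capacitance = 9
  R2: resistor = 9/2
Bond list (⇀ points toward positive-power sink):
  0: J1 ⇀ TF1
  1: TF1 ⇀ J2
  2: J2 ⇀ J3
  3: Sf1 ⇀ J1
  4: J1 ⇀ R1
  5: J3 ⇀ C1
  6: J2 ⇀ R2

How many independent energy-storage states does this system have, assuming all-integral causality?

1  (C1 all integral)

β3 stroke at Sf1  (Sf1 (Sf) sets flow on bond)
β5 stroke at J3  (prefer integral on C1)
β2 stroke at J2  (only one flow-in slot at J3)
β1 stroke at TF1  (0-jn J2 has e-setter on 2)
β6 stroke at R2  (common-e at J2 fixed by 2)
β0 stroke at J1  (through TF1, causality passes straight; one stroke at TF1)
β4 stroke at R1  (common-e at J1 fixed by 0)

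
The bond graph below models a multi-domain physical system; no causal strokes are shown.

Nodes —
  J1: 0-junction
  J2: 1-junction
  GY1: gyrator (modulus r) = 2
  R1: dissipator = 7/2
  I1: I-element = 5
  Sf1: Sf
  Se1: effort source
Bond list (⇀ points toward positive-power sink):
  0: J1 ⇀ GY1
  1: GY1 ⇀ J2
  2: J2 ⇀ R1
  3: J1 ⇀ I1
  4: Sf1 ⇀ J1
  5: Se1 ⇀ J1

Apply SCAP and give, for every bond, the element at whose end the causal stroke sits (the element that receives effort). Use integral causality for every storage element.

bond 0 stroke→GY1
bond 1 stroke→GY1
bond 2 stroke→J2
bond 3 stroke→I1
bond 4 stroke→Sf1
bond 5 stroke→J1

#4 stroke→Sf1  (Sf1 fixes flow; stroke at Sf1)
#5 stroke→J1  (Se1 (Se) sets effort on bond)
#0 stroke→GY1  (0-jn J1 has e-setter on 5)
#3 stroke→I1  (J1: bond 5 brought effort, rest push out)
#1 stroke→GY1  (through GY1, causality inverts; strokes same side of GY1)
#2 stroke→J2  (common-f at J2 fixed by 1)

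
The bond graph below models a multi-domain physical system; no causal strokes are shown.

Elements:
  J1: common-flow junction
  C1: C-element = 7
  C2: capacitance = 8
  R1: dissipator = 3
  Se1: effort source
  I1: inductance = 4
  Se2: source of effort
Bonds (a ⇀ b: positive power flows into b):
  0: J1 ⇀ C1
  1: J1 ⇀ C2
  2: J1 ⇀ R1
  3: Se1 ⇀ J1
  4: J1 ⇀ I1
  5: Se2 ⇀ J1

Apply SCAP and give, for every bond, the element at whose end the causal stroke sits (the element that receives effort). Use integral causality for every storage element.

#3 stroke→J1  (Se1 (Se) sets effort on bond)
#5 stroke→J1  (source Se2 imposes e)
#0 stroke→J1  (C1 outputs effort q/C1)
#1 stroke→J1  (C2 integral (e out))
#4 stroke→I1  (I1 integral (f out))
#2 stroke→J1  (1-jn J1 has f-setter on 4)

β0 →J1
β1 →J1
β2 →J1
β3 →J1
β4 →I1
β5 →J1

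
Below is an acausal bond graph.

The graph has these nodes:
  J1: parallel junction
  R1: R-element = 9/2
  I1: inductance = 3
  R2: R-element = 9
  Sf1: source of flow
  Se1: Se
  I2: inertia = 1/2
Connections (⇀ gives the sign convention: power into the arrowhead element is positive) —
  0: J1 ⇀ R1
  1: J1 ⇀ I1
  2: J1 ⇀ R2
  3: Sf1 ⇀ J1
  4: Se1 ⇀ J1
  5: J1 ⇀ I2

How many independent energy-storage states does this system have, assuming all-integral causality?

bond 3 |Sf1  (source Sf1 imposes f)
bond 4 |J1  (Se1 fixes effort; stroke away)
bond 0 |R1  (common-e at J1 fixed by 4)
bond 1 |I1  (0-jn J1 has e-setter on 4)
bond 2 |R2  (0-jn J1 has e-setter on 4)
bond 5 |I2  (0-jn J1 has e-setter on 4)

2  (I1, I2 all integral)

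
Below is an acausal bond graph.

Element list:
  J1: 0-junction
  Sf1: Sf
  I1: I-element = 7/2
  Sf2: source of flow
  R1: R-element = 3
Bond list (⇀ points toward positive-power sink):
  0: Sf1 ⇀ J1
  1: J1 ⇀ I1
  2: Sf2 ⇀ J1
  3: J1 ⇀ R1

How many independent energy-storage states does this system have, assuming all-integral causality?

#0 stroke at Sf1  (Sf1 (Sf) sets flow on bond)
#2 stroke at Sf2  (Sf2 fixes flow; stroke at Sf2)
#1 stroke at I1  (I1 integral (f out))
#3 stroke at J1  (J1 needs exactly one e-in)

1  (I1 all integral)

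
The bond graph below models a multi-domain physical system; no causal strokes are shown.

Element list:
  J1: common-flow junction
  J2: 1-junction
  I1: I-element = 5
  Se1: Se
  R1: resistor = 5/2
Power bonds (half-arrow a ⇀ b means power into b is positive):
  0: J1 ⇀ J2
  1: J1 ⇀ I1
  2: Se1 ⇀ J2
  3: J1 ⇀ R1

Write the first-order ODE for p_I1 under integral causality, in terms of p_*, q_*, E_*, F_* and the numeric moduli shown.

dp_I1/dt = E_Se1 - p_I1/2

#2 stroke→J2  (Se1 (Se) sets effort on bond)
#0 stroke→J1  (only one flow-in slot at J2)
#1 stroke→I1  (I1 integral (f out))
#3 stroke→J1  (1-jn J1 has f-setter on 1)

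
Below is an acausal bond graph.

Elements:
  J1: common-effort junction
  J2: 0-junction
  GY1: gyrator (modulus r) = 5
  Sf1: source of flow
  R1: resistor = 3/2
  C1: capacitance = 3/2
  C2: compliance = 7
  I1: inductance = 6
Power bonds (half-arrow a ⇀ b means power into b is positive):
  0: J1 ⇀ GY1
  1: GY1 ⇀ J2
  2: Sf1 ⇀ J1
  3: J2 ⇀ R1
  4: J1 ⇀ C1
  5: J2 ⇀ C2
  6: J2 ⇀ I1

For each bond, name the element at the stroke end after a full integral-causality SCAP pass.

#0 stroke at GY1
#1 stroke at GY1
#2 stroke at Sf1
#3 stroke at R1
#4 stroke at J1
#5 stroke at J2
#6 stroke at I1

β2 stroke at Sf1  (Sf1 fixes flow; stroke at Sf1)
β4 stroke at J1  (prefer integral on C1)
β0 stroke at GY1  (J1 effort already set via bond 4)
β1 stroke at GY1  (through GY1, causality inverts; strokes same side of GY1)
β5 stroke at J2  (C2 integral (e out))
β3 stroke at R1  (common-e at J2 fixed by 5)
β6 stroke at I1  (J2 effort already set via bond 5)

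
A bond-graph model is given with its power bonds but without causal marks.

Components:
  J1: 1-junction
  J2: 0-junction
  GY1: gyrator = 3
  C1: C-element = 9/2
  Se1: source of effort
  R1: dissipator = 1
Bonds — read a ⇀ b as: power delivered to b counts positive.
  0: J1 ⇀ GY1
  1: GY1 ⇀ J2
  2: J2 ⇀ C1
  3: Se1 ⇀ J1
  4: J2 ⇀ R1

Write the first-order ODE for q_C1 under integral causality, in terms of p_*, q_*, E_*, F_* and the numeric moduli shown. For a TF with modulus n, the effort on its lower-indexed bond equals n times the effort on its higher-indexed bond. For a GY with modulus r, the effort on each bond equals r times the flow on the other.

β3 stroke at J1  (Se1 (Se) sets effort on bond)
β0 stroke at GY1  (closing 1-jn rule on J1)
β1 stroke at GY1  (through GY1, causality inverts; strokes same side of GY1)
β2 stroke at J2  (C1: C, integral causality)
β4 stroke at R1  (J2: bond 2 brought effort, rest push out)

dq_C1/dt = E_Se1/3 - 2*q_C1/9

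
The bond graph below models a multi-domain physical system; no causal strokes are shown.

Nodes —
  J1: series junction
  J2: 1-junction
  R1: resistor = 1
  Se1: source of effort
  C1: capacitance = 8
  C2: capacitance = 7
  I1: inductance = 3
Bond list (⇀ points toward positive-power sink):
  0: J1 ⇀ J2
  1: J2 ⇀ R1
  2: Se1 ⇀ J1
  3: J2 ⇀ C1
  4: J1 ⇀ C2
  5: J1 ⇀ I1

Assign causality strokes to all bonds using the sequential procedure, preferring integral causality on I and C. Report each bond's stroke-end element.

β2 stroke at J1  (Se1: effort source, stroke at far end)
β3 stroke at J2  (prefer integral on C1)
β4 stroke at J1  (prefer integral on C2)
β5 stroke at I1  (I1 integral (f out))
β0 stroke at J1  (1-jn J1 has f-setter on 5)
β1 stroke at J2  (J2 flow already set via bond 0)

bond 0 stroke→J1
bond 1 stroke→J2
bond 2 stroke→J1
bond 3 stroke→J2
bond 4 stroke→J1
bond 5 stroke→I1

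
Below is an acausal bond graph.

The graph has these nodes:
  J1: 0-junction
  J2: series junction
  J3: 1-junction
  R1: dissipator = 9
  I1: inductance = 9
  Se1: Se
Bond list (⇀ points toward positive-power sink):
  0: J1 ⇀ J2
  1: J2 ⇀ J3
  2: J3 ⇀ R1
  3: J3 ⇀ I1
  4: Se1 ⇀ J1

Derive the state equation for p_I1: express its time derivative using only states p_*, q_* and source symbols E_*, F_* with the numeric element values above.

dp_I1/dt = E_Se1 - p_I1

bond 4 |J1  (source Se1 imposes e)
bond 0 |J2  (0-jn J1 has e-setter on 4)
bond 1 |J3  (only one flow-in slot at J2)
bond 3 |I1  (I1: I, integral causality)
bond 2 |J3  (common-f at J3 fixed by 3)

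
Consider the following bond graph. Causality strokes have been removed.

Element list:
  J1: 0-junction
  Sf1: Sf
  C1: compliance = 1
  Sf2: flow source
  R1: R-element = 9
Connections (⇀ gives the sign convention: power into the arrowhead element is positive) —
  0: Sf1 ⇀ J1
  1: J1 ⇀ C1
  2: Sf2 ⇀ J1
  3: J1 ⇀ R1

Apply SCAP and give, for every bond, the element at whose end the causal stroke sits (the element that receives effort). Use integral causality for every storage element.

#0 |Sf1  (Sf1 (Sf) sets flow on bond)
#2 |Sf2  (Sf2 (Sf) sets flow on bond)
#1 |J1  (C1 outputs effort q/C1)
#3 |R1  (J1: bond 1 brought effort, rest push out)

β0 stroke→Sf1
β1 stroke→J1
β2 stroke→Sf2
β3 stroke→R1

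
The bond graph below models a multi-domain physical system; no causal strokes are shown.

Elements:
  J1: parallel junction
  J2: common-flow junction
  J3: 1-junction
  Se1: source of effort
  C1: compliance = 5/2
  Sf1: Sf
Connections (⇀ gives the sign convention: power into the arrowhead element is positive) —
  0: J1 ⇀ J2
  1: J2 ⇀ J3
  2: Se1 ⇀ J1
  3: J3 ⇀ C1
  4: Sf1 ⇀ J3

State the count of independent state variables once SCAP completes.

bond 2 stroke→J1  (source Se1 imposes e)
bond 4 stroke→Sf1  (Sf1: flow source, stroke at near end)
bond 0 stroke→J2  (J1 effort already set via bond 2)
bond 1 stroke→J3  (closing 1-jn rule on J2)
bond 3 stroke→J3  (1-jn J3 has f-setter on 4)

1  (C1 all integral)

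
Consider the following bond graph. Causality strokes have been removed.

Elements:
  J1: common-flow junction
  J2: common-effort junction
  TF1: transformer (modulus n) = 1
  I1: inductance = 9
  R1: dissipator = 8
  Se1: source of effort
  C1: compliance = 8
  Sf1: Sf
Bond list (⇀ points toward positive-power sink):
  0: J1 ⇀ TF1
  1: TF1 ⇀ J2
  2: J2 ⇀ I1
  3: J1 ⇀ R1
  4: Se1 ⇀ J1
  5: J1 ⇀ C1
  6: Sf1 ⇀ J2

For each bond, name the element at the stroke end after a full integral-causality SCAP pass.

b4 stroke→J1  (Se1 (Se) sets effort on bond)
b6 stroke→Sf1  (source Sf1 imposes f)
b2 stroke→I1  (I1 integral (f out))
b1 stroke→J2  (J2: last free bond brings effort in)
b0 stroke→TF1  (TF1 one-in-one-out from 1)
b3 stroke→J1  (1-jn J1 has f-setter on 0)
b5 stroke→J1  (J1: bond 0 brought flow, rest push out)

b0 |TF1
b1 |J2
b2 |I1
b3 |J1
b4 |J1
b5 |J1
b6 |Sf1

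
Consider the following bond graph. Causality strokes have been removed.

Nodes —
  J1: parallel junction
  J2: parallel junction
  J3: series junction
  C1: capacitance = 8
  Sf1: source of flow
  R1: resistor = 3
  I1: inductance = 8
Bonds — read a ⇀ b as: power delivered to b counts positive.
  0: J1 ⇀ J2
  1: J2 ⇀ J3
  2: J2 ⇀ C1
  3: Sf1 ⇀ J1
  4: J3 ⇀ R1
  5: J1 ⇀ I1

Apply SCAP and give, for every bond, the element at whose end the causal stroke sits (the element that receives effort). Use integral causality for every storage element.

b3 stroke at Sf1  (Sf1: flow source, stroke at near end)
b2 stroke at J2  (C1 integral (e out))
b0 stroke at J1  (J2 effort already set via bond 2)
b1 stroke at J3  (J2: bond 2 brought effort, rest push out)
b4 stroke at R1  (closing 1-jn rule on J3)
b5 stroke at I1  (0-jn J1 has e-setter on 0)

#0 |J1
#1 |J3
#2 |J2
#3 |Sf1
#4 |R1
#5 |I1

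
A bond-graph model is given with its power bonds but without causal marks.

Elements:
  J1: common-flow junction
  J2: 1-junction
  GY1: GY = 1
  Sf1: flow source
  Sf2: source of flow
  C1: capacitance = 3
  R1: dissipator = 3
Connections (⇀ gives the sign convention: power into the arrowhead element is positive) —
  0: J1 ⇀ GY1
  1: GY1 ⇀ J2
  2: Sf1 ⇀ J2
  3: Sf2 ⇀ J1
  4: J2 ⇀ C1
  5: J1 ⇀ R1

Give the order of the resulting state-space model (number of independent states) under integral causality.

1  (C1 all integral)

b2 stroke→Sf1  (Sf1 (Sf) sets flow on bond)
b3 stroke→Sf2  (source Sf2 imposes f)
b0 stroke→J1  (common-f at J1 fixed by 3)
b5 stroke→J1  (1-jn J1 has f-setter on 3)
b1 stroke→J2  (J2: bond 2 brought flow, rest push out)
b4 stroke→J2  (J2: bond 2 brought flow, rest push out)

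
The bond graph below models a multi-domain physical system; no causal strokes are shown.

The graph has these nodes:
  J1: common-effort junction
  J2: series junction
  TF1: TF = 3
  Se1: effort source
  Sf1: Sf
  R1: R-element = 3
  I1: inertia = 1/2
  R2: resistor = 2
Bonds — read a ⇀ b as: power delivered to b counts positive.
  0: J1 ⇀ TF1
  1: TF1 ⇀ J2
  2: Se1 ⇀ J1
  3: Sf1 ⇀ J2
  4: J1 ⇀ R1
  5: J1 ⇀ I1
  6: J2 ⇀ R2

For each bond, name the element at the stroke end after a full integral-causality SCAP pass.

#0 →TF1
#1 →J2
#2 →J1
#3 →Sf1
#4 →R1
#5 →I1
#6 →J2

#2 stroke at J1  (Se1 fixes effort; stroke away)
#3 stroke at Sf1  (Sf1 fixes flow; stroke at Sf1)
#0 stroke at TF1  (common-e at J1 fixed by 2)
#4 stroke at R1  (0-jn J1 has e-setter on 2)
#5 stroke at I1  (0-jn J1 has e-setter on 2)
#1 stroke at J2  (1-jn J2 has f-setter on 3)
#6 stroke at J2  (1-jn J2 has f-setter on 3)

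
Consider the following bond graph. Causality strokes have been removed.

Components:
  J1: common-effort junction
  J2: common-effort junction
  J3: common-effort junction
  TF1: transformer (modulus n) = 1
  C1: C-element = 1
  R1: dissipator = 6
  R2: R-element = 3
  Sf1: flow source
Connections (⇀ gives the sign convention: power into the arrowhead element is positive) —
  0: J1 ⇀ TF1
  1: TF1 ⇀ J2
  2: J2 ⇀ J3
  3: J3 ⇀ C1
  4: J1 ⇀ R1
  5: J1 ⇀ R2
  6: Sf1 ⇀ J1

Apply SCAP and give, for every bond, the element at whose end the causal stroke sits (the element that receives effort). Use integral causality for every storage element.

b6 →Sf1  (Sf1: flow source, stroke at near end)
b3 →J3  (C1: C, integral causality)
b2 →J2  (J3 effort already set via bond 3)
b1 →TF1  (J2: bond 2 brought effort, rest push out)
b0 →J1  (TF1: transformer flips bond 1)
b4 →R1  (J1: bond 0 brought effort, rest push out)
b5 →R2  (common-e at J1 fixed by 0)

#0 |J1
#1 |TF1
#2 |J2
#3 |J3
#4 |R1
#5 |R2
#6 |Sf1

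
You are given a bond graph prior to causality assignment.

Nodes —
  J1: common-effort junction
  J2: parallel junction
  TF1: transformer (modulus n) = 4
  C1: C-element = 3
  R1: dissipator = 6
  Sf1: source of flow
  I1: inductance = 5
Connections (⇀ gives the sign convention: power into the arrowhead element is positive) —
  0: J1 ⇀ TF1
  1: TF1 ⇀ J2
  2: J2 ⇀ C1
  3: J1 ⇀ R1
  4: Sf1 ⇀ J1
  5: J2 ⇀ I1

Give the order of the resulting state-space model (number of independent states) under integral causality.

2  (C1, I1 all integral)

β4 stroke→Sf1  (Sf1 (Sf) sets flow on bond)
β2 stroke→J2  (C1 integral (e out))
β1 stroke→TF1  (0-jn J2 has e-setter on 2)
β5 stroke→I1  (J2: bond 2 brought effort, rest push out)
β0 stroke→J1  (TF1: transformer flips bond 1)
β3 stroke→R1  (common-e at J1 fixed by 0)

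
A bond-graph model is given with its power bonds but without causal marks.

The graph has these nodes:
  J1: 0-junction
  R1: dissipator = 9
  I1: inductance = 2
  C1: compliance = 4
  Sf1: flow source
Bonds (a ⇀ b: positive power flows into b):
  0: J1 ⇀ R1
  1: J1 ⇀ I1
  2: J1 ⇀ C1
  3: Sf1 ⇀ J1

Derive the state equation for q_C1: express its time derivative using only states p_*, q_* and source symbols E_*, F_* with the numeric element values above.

bond 3 |Sf1  (Sf1: flow source, stroke at near end)
bond 1 |I1  (I1 outputs flow p/I1)
bond 2 |J1  (prefer integral on C1)
bond 0 |R1  (common-e at J1 fixed by 2)

dq_C1/dt = F_Sf1 - p_I1/2 - q_C1/36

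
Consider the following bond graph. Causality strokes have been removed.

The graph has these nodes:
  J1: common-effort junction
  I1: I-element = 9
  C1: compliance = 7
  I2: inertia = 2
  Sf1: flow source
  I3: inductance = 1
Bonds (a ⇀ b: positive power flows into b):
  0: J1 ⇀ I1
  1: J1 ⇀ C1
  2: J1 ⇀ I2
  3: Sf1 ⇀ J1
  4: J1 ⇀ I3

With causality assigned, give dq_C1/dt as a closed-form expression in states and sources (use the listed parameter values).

#3 |Sf1  (Sf1 fixes flow; stroke at Sf1)
#0 |I1  (I1: I, integral causality)
#1 |J1  (C1 outputs effort q/C1)
#2 |I2  (common-e at J1 fixed by 1)
#4 |I3  (common-e at J1 fixed by 1)

dq_C1/dt = F_Sf1 - p_I1/9 - p_I2/2 - p_I3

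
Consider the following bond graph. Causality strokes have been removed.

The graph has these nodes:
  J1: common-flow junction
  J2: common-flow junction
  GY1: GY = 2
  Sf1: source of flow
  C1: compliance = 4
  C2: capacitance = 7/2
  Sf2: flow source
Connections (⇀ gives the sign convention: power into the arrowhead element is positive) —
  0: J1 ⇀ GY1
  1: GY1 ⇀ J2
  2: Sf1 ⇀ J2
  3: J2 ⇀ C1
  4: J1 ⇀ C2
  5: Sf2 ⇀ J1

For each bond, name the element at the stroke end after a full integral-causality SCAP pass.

#0 |J1
#1 |J2
#2 |Sf1
#3 |J2
#4 |J1
#5 |Sf2

β2 →Sf1  (Sf1 fixes flow; stroke at Sf1)
β5 →Sf2  (Sf2: flow source, stroke at near end)
β0 →J1  (J1 flow already set via bond 5)
β4 →J1  (J1 flow already set via bond 5)
β1 →J2  (J2: bond 2 brought flow, rest push out)
β3 →J2  (common-f at J2 fixed by 2)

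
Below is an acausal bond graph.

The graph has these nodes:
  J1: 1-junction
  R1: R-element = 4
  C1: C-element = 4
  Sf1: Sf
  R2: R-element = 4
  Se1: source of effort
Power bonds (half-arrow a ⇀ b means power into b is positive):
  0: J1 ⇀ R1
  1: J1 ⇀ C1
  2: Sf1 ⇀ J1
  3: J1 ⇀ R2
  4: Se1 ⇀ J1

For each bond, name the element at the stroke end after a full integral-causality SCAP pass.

bond 2 stroke at Sf1  (Sf1: flow source, stroke at near end)
bond 4 stroke at J1  (Se1 fixes effort; stroke away)
bond 0 stroke at J1  (J1 flow already set via bond 2)
bond 1 stroke at J1  (1-jn J1 has f-setter on 2)
bond 3 stroke at J1  (J1: bond 2 brought flow, rest push out)

#0 →J1
#1 →J1
#2 →Sf1
#3 →J1
#4 →J1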